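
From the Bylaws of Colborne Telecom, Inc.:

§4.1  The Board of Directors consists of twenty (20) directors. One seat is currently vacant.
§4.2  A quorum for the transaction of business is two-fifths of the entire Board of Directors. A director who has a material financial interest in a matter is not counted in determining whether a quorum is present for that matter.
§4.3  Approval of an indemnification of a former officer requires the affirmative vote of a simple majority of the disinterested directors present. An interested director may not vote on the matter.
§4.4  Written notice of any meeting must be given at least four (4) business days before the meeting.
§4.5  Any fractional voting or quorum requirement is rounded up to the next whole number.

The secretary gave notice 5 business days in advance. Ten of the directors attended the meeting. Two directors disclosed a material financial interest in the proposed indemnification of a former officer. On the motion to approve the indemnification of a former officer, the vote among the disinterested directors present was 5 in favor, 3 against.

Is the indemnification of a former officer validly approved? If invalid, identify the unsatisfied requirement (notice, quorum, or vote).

Valid — all requirements satisfied.

Notice: 5 business days given; 4 required (5 ≥ 4). Satisfied.
Quorum: 10 present, but the 2 interested directors do not count, leaving 8. Quorum is 8. Satisfied.
Vote: the indemnification of a former officer requires a majority of the disinterested directors present (10 − 2 = 8). A majority of 8 is 5, so 5 affirmative votes are needed; 5 voted in favor. Satisfied.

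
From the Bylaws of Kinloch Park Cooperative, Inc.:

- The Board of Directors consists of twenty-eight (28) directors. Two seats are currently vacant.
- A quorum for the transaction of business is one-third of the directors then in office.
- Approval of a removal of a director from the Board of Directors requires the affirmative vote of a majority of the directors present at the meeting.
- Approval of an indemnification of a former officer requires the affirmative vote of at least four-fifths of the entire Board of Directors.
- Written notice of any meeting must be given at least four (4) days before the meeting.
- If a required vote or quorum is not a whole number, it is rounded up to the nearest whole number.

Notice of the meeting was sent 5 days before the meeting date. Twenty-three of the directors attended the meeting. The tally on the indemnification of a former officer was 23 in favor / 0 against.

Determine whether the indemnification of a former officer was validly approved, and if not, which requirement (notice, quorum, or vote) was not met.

Valid — all requirements satisfied.

Notice: 5 days given; 4 required (5 ≥ 4). Satisfied.
Quorum: 23 present; quorum is 9. Satisfied.
Vote: the indemnification of a former officer requires four-fifths of the entire Board of Directors (28). 4/5 of 28 = 22.40, rounded up to 23, so 23 affirmative votes are needed; 23 voted in favor. Satisfied.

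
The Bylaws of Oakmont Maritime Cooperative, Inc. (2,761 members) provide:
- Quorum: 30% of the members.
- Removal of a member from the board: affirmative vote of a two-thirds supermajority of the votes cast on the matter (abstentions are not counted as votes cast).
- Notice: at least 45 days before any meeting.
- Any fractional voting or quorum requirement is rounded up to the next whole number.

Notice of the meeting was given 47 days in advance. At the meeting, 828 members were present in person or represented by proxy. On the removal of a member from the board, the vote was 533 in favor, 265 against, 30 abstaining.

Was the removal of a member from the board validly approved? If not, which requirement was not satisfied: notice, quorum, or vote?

Notice: 47 days given; 45 required. Satisfied.
Quorum: 30% of 2,761 = 828.30, rounded up to 829; 828 present. Not satisfied.
Vote: requires two-thirds of the votes cast (828 − 30 abstaining = 798); 2/3 of 798 = 532, so 532 needed; 533 in favor. Satisfied.

Invalid — quorum requirement not satisfied.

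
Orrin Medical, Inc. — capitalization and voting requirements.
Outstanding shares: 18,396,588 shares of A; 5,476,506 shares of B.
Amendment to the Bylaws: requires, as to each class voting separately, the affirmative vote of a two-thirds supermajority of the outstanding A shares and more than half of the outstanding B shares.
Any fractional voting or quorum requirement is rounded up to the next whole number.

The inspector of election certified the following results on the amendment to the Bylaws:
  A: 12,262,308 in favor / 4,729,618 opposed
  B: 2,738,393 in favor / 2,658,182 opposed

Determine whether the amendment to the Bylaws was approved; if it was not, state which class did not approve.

Not approved — the A shares did not give the required vote.

A: 2/3 of 18396588 = 12264392; 12,264,392 required, 12,262,308 in favor — not approved.
B: a majority of 5476506 is 2738254; 2,738,254 required, 2,738,393 in favor — approved.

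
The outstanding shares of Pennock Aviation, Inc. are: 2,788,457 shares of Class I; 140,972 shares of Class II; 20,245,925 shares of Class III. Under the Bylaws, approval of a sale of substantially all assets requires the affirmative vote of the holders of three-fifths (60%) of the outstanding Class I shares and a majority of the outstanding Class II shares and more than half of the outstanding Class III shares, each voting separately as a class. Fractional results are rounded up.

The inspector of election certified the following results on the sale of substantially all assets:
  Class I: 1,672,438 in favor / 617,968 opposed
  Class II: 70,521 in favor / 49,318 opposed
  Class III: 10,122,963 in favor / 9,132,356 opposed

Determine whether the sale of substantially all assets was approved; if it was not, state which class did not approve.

Class I: 3/5 of 2788457 = 1673074.20, rounded up to 1673075; 1,673,075 required, 1,672,438 in favor — not approved.
Class II: a majority of 140972 is 70487; 70,487 required, 70,521 in favor — approved.
Class III: a majority of 20245925 is 10122963; 10,122,963 required, 10,122,963 in favor — approved.

Not approved — the Class I shares did not give the required vote.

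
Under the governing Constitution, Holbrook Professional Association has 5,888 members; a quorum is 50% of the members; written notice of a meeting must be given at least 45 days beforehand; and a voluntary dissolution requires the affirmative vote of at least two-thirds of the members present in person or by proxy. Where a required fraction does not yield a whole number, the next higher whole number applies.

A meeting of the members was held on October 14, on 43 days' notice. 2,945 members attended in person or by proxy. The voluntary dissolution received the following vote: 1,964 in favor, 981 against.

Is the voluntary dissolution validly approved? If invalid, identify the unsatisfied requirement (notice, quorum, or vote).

Notice: 43 days given; 45 required. Not satisfied.
Quorum: 50% of 5,888 = 2,944; 2,945 present. Satisfied.
Vote: requires two-thirds of those present (2,945); 2/3 of 2945 = 1963.33, rounded up to 1964, so 1,964 needed; 1,964 in favor. Satisfied.

Invalid — notice requirement not satisfied.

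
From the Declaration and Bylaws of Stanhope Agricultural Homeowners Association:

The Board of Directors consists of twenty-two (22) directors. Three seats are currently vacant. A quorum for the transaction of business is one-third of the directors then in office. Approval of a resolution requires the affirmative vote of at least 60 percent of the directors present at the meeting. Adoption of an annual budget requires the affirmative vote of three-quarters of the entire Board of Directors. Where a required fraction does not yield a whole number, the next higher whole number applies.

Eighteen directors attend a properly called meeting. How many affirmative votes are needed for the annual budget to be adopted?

The annual budget requires three-fourths of the entire Board of Directors (22).
3/4 of 22 = 16.50, rounded up to 17.

17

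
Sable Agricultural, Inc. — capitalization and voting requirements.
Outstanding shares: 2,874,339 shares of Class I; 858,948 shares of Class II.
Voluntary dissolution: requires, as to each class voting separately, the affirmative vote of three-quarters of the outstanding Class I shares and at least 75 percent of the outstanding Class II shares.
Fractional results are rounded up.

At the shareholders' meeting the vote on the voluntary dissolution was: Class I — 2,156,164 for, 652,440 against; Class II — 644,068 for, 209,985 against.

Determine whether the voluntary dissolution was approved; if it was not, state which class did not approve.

Class I: 3/4 of 2874339 = 2155754.25, rounded up to 2155755; 2,155,755 required, 2,156,164 in favor — approved.
Class II: 3/4 of 858948 = 644211; 644,211 required, 644,068 in favor — not approved.

Not approved — the Class II shares did not give the required vote.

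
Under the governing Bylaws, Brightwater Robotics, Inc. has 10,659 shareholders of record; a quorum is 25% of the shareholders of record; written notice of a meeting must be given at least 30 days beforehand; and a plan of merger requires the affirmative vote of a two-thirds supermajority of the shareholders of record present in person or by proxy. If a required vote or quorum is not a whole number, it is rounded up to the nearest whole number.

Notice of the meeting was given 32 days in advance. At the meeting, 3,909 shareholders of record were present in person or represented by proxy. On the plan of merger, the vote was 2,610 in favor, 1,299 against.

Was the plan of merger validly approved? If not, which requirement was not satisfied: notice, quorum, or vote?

Valid — all requirements satisfied.

Notice: 32 days given; 30 required. Satisfied.
Quorum: 25% of 10,659 = 2,664.75, rounded up to 2,665; 3,909 present. Satisfied.
Vote: requires two-thirds of those present (3,909); 2/3 of 3909 = 2606, so 2,606 needed; 2,610 in favor. Satisfied.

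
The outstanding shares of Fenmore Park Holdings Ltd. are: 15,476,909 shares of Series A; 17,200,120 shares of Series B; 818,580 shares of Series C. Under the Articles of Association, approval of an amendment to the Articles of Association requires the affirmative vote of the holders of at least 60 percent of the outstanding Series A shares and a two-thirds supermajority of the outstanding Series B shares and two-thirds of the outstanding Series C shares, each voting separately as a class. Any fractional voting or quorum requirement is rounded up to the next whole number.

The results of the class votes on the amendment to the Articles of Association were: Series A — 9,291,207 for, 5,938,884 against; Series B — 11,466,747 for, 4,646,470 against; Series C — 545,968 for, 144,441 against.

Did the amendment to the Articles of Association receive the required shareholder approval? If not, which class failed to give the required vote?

Approved — every class gave the required vote.

Series A: 3/5 of 15476909 = 9286145.40, rounded up to 9286146; 9,286,146 required, 9,291,207 in favor — approved.
Series B: 2/3 of 17200120 = 11466746.67, rounded up to 11466747; 11,466,747 required, 11,466,747 in favor — approved.
Series C: 2/3 of 818580 = 545720; 545,720 required, 545,968 in favor — approved.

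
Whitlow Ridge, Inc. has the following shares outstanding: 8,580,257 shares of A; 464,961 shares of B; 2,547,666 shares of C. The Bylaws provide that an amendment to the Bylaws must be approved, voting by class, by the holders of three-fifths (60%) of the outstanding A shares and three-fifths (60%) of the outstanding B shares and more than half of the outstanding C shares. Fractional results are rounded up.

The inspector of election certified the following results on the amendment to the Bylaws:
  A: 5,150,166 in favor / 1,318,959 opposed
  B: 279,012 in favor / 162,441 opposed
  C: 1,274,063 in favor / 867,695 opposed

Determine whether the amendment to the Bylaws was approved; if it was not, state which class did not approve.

Approved — every class gave the required vote.

A: 3/5 of 8580257 = 5148154.20, rounded up to 5148155; 5,148,155 required, 5,150,166 in favor — approved.
B: 3/5 of 464961 = 278976.60, rounded up to 278977; 278,977 required, 279,012 in favor — approved.
C: a majority of 2547666 is 1273834; 1,273,834 required, 1,274,063 in favor — approved.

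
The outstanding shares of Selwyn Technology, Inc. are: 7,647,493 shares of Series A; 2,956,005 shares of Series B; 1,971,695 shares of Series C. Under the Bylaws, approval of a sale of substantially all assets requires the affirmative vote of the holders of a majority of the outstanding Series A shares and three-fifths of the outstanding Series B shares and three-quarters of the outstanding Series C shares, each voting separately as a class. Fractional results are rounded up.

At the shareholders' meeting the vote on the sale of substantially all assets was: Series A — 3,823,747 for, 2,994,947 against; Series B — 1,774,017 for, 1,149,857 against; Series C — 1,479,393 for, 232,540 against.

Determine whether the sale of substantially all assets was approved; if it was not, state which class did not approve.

Approved — every class gave the required vote.

Series A: a majority of 7647493 is 3823747; 3,823,747 required, 3,823,747 in favor — approved.
Series B: 3/5 of 2956005 = 1773603; 1,773,603 required, 1,774,017 in favor — approved.
Series C: 3/4 of 1971695 = 1478771.25, rounded up to 1478772; 1,478,772 required, 1,479,393 in favor — approved.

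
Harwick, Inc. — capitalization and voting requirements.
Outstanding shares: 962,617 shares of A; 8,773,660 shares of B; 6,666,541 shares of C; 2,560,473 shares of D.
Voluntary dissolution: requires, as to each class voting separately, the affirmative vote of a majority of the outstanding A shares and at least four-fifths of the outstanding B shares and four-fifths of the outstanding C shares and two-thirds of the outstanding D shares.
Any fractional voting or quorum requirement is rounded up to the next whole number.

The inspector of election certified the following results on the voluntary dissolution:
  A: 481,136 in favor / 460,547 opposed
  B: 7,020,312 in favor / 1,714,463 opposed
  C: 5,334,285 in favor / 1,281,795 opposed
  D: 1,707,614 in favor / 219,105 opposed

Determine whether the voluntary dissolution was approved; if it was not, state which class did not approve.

Not approved — the A shares did not give the required vote.

A: a majority of 962617 is 481309; 481,309 required, 481,136 in favor — not approved.
B: 4/5 of 8773660 = 7018928; 7,018,928 required, 7,020,312 in favor — approved.
C: 4/5 of 6666541 = 5333232.80, rounded up to 5333233; 5,333,233 required, 5,334,285 in favor — approved.
D: 2/3 of 2560473 = 1706982; 1,706,982 required, 1,707,614 in favor — approved.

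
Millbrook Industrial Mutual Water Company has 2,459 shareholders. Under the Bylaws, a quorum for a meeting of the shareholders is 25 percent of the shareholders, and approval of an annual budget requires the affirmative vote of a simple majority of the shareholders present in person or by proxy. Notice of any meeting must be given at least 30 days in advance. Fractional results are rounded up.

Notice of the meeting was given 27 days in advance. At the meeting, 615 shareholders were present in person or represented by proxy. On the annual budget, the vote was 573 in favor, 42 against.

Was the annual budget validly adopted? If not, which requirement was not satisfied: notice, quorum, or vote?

Invalid — notice requirement not satisfied.

Notice: 27 days given; 30 required. Not satisfied.
Quorum: 25% of 2,459 = 614.75, rounded up to 615; 615 present. Satisfied.
Vote: requires a majority of those present (615); a majority of 615 is 308, so 308 needed; 573 in favor. Satisfied.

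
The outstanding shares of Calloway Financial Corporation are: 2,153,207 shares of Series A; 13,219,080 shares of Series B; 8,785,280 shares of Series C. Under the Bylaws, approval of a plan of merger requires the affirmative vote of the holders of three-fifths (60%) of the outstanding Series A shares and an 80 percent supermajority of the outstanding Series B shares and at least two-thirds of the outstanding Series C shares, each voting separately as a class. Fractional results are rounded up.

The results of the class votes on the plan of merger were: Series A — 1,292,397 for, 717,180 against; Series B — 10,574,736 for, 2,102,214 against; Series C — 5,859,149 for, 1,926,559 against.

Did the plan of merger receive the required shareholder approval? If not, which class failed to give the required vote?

Not approved — the Series B shares did not give the required vote.

Series A: 3/5 of 2153207 = 1291924.20, rounded up to 1291925; 1,291,925 required, 1,292,397 in favor — approved.
Series B: 4/5 of 13219080 = 10575264; 10,575,264 required, 10,574,736 in favor — not approved.
Series C: 2/3 of 8785280 = 5856853.33, rounded up to 5856854; 5,856,854 required, 5,859,149 in favor — approved.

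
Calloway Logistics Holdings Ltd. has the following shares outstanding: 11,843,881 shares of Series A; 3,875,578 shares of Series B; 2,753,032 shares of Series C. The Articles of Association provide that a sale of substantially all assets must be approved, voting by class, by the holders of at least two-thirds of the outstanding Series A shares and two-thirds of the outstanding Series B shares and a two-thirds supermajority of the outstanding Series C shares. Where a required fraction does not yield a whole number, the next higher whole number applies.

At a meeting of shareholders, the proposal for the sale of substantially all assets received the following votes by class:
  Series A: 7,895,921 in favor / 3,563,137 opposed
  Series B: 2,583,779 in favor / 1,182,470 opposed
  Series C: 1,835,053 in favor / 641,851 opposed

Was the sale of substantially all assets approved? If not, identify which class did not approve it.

Series A: 2/3 of 11843881 = 7895920.67, rounded up to 7895921; 7,895,921 required, 7,895,921 in favor — approved.
Series B: 2/3 of 3875578 = 2583718.67, rounded up to 2583719; 2,583,719 required, 2,583,779 in favor — approved.
Series C: 2/3 of 2753032 = 1835354.67, rounded up to 1835355; 1,835,355 required, 1,835,053 in favor — not approved.

Not approved — the Series C shares did not give the required vote.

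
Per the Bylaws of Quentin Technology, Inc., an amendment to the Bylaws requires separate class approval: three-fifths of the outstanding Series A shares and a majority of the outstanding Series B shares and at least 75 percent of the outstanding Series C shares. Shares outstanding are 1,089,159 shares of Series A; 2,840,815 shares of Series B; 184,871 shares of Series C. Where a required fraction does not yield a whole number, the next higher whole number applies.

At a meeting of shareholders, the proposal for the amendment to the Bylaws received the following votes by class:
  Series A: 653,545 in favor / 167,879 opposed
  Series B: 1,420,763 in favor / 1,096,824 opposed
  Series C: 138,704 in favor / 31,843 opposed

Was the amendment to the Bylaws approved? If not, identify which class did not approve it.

Approved — every class gave the required vote.

Series A: 3/5 of 1089159 = 653495.40, rounded up to 653496; 653,496 required, 653,545 in favor — approved.
Series B: a majority of 2840815 is 1420408; 1,420,408 required, 1,420,763 in favor — approved.
Series C: 3/4 of 184871 = 138653.25, rounded up to 138654; 138,654 required, 138,704 in favor — approved.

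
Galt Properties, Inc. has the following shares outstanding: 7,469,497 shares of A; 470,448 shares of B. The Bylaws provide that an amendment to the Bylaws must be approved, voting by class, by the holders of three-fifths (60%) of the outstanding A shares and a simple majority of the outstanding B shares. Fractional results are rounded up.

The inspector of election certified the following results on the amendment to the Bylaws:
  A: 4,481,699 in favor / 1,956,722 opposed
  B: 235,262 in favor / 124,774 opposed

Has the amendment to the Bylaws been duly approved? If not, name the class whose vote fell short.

Approved — every class gave the required vote.

A: 3/5 of 7469497 = 4481698.20, rounded up to 4481699; 4,481,699 required, 4,481,699 in favor — approved.
B: a majority of 470448 is 235225; 235,225 required, 235,262 in favor — approved.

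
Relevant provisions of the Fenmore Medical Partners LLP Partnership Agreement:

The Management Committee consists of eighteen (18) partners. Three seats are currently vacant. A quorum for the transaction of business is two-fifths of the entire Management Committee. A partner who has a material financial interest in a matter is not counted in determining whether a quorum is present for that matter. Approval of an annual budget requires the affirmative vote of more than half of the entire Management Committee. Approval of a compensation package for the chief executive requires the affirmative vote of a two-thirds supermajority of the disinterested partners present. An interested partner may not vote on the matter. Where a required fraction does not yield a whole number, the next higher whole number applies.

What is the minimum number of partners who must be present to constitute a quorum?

8

2/5 of 18 = 7.20, rounded up to 8.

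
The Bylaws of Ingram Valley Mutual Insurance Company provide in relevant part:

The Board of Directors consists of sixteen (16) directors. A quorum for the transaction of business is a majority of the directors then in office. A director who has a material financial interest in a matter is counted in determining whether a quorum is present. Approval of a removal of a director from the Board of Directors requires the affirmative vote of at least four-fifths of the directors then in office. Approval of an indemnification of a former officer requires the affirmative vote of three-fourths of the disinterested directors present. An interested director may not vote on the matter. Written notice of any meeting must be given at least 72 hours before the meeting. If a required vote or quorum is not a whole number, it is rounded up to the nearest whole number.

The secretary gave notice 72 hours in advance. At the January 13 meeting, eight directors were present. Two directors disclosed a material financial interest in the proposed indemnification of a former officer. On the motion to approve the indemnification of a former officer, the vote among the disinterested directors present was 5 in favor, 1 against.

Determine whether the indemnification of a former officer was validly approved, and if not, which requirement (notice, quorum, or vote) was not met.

Notice: 72 hours given; 72 required (72 ≥ 72). Satisfied.
Quorum: 8 present (interested directors count toward quorum); quorum is 9. Not satisfied.
Vote: the indemnification of a former officer requires three-fourths of the disinterested directors present (8 − 2 = 6). 3/4 of 6 = 4.50, rounded up to 5, so 5 affirmative votes are needed; 5 voted in favor. Satisfied. (Moot — without a quorum no business can be validly transacted.)

Invalid — quorum requirement not satisfied.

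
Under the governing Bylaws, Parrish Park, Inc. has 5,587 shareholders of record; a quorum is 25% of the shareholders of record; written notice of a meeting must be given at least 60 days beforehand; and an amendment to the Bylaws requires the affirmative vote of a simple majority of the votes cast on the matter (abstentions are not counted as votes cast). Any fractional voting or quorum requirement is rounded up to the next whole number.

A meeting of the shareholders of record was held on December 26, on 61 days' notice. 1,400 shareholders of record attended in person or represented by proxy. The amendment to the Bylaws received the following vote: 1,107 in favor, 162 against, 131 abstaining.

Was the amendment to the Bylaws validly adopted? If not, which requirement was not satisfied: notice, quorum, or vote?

Valid — all requirements satisfied.

Notice: 61 days given; 60 required. Satisfied.
Quorum: 25% of 5,587 = 1,396.75, rounded up to 1,397; 1,400 present. Satisfied.
Vote: requires a majority of the votes cast (1,400 − 131 abstaining = 1,269); a majority of 1269 is 635, so 635 needed; 1,107 in favor. Satisfied.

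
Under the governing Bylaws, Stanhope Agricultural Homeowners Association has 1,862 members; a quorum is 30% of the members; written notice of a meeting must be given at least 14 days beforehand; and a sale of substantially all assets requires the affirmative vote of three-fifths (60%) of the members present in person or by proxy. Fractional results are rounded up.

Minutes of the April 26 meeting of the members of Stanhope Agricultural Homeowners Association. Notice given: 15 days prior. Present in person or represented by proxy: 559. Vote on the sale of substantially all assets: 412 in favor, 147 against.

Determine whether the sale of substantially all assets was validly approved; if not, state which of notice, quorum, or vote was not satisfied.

Valid — all requirements satisfied.

Notice: 15 days given; 14 required. Satisfied.
Quorum: 30% of 1,862 = 558.60, rounded up to 559; 559 present. Satisfied.
Vote: requires three-fifths of those present (559); 3/5 of 559 = 335.40, rounded up to 336, so 336 needed; 412 in favor. Satisfied.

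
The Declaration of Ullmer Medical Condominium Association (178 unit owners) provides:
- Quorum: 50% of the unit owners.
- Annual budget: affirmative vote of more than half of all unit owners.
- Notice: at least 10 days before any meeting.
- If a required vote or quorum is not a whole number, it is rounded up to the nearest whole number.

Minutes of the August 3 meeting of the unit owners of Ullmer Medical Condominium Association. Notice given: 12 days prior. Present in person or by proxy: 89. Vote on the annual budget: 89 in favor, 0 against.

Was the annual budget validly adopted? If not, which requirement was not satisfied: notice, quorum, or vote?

Notice: 12 days given; 10 required. Satisfied.
Quorum: 50% of 178 = 89; 89 present. Satisfied.
Vote: requires a majority of all unit owners (178); a majority of 178 is 90, so 90 needed; 89 in favor. Not satisfied.

Invalid — vote requirement not satisfied.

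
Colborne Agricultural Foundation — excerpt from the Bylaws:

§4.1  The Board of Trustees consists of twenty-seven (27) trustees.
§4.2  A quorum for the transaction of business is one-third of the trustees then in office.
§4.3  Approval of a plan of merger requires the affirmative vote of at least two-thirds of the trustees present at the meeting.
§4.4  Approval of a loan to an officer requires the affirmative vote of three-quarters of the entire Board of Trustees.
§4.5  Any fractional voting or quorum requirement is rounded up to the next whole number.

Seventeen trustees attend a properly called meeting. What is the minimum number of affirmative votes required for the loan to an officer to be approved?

The loan to an officer requires three-fourths of the entire Board of Trustees (27).
3/4 of 27 = 20.25, rounded up to 21.
(Only 17 can vote, so the loan to an officer cannot pass at this meeting, but the required vote is still 21.)

21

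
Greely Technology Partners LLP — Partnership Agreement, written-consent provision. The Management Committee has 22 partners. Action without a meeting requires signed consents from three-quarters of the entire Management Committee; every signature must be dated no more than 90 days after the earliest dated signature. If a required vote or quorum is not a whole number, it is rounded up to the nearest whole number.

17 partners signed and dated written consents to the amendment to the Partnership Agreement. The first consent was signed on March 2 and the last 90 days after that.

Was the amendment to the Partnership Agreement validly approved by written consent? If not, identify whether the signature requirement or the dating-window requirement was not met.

Effective — both the signature and dating-window requirements are satisfied.

Signatures required: three-quarters of 22 — 3/4 of 22 = 16.50, rounded up to 17, so 17 needed; 17 signed. Sufficient.
Dating window: the latest signature is 90 days after the earliest; the limit is 90 days. Within the window.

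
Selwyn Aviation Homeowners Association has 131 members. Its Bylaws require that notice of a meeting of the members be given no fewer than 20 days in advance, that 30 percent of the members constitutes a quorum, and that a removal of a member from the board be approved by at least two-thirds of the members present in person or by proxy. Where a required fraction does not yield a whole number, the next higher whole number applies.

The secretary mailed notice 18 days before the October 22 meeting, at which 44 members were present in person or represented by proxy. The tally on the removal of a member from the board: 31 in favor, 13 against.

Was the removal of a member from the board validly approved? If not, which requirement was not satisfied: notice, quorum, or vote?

Invalid — notice requirement not satisfied.

Notice: 18 days given; 20 required. Not satisfied.
Quorum: 30% of 131 = 39.30, rounded up to 40; 44 present. Satisfied.
Vote: requires two-thirds of those present (44); 2/3 of 44 = 29.33, rounded up to 30, so 30 needed; 31 in favor. Satisfied.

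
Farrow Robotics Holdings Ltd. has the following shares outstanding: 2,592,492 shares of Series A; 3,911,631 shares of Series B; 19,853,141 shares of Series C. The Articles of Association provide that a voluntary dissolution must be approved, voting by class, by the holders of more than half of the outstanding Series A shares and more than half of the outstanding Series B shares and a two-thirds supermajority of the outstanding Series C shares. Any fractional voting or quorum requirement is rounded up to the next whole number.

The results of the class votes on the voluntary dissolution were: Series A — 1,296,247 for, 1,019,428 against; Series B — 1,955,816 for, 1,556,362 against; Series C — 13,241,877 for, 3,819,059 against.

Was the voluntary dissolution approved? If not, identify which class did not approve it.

Approved — every class gave the required vote.

Series A: a majority of 2592492 is 1296247; 1,296,247 required, 1,296,247 in favor — approved.
Series B: a majority of 3911631 is 1955816; 1,955,816 required, 1,955,816 in favor — approved.
Series C: 2/3 of 19853141 = 13235427.33, rounded up to 13235428; 13,235,428 required, 13,241,877 in favor — approved.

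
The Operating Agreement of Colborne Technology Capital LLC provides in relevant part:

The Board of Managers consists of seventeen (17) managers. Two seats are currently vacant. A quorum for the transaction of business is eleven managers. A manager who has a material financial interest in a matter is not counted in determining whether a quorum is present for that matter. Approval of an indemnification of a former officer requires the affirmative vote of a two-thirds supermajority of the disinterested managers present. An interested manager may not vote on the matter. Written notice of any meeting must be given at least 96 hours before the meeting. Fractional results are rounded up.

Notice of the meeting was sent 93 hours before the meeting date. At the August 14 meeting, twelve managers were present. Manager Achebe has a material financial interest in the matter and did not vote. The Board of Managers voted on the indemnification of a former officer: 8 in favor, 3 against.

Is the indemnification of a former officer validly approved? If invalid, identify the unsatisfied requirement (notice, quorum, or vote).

Invalid — notice requirement not satisfied.

Notice: 93 hours given; 96 required (93 < 96). Not satisfied.
Quorum: 12 present, but the 1 interested manager does not count, leaving 11. Quorum is 11. Satisfied.
Vote: the indemnification of a former officer requires two-thirds of the disinterested managers present (12 − 1 = 11). 2/3 of 11 = 7.33, rounded up to 8, so 8 affirmative votes are needed; 8 voted in favor. Satisfied.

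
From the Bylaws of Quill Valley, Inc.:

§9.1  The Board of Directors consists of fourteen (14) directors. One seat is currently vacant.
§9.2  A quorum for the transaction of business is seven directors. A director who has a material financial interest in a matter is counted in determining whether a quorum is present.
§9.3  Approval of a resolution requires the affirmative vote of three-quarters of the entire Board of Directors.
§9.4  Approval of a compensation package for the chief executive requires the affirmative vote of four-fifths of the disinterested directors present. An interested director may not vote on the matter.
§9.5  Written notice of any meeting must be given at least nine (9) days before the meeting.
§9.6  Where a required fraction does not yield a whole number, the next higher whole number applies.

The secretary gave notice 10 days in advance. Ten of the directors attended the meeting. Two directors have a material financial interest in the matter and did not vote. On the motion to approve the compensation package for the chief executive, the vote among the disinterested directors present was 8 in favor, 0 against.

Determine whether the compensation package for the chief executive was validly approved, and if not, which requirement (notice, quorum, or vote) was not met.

Notice: 10 days given; 9 required (10 ≥ 9). Satisfied.
Quorum: 10 present (interested directors count toward quorum); quorum is 7. Satisfied.
Vote: the compensation package for the chief executive requires four-fifths of the disinterested directors present (10 − 2 = 8). 4/5 of 8 = 6.40, rounded up to 7, so 7 affirmative votes are needed; 8 voted in favor. Satisfied.

Valid — all requirements satisfied.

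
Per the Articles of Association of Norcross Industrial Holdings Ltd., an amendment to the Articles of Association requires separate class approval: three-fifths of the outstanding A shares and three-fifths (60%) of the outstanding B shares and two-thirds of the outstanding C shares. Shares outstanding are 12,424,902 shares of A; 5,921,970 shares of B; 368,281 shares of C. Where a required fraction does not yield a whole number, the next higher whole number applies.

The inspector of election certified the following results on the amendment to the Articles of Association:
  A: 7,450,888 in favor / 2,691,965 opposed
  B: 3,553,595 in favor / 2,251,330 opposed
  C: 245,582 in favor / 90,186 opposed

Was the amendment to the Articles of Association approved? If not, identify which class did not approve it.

A: 3/5 of 12424902 = 7454941.20, rounded up to 7454942; 7,454,942 required, 7,450,888 in favor — not approved.
B: 3/5 of 5921970 = 3553182; 3,553,182 required, 3,553,595 in favor — approved.
C: 2/3 of 368281 = 245520.67, rounded up to 245521; 245,521 required, 245,582 in favor — approved.

Not approved — the A shares did not give the required vote.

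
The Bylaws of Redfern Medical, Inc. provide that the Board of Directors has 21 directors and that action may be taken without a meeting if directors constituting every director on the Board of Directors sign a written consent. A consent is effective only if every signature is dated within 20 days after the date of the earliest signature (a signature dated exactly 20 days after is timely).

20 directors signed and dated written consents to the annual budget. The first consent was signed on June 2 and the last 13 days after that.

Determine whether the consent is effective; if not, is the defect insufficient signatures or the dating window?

Signatures required: the unanimous vote of 21 — unanimous means all 21, so 21 needed; 20 signed. Insufficient.
Dating window: the latest signature is 13 days after the earliest; the limit is 20 days. Within the window.

Not effective — insufficient signatures.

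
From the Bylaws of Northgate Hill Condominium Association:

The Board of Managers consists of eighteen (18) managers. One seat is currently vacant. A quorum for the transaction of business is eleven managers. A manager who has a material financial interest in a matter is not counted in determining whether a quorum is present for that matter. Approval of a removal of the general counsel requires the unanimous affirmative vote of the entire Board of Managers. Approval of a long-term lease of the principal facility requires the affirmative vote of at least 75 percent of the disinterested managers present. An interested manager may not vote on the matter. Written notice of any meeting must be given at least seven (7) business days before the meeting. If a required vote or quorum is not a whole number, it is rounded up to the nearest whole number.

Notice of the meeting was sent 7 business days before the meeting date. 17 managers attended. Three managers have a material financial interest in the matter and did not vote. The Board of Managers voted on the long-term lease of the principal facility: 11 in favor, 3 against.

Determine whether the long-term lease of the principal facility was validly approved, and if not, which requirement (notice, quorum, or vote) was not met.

Notice: 7 business days given; 7 required (7 ≥ 7). Satisfied.
Quorum: 17 present, but the 3 interested managers do not count, leaving 14. Quorum is 11. Satisfied.
Vote: the long-term lease of the principal facility requires three-fourths of the disinterested managers present (17 − 3 = 14). 3/4 of 14 = 10.50, rounded up to 11, so 11 affirmative votes are needed; 11 voted in favor. Satisfied.

Valid — all requirements satisfied.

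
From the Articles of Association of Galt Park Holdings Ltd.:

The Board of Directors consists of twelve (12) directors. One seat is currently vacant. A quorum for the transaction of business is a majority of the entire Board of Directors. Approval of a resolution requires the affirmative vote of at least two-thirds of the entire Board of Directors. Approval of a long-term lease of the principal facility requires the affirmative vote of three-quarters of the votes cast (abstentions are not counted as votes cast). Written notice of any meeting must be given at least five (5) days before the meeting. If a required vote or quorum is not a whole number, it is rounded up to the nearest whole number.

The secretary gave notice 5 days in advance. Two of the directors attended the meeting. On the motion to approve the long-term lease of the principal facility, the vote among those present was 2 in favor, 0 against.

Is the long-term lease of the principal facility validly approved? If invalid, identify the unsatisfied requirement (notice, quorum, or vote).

Invalid — quorum requirement not satisfied.

Notice: 5 days given; 5 required (5 ≥ 5). Satisfied.
Quorum: 2 present; quorum is 7. Not satisfied.
Vote: the long-term lease of the principal facility requires three-fourths of the votes cast (2). 3/4 of 2 = 1.50, rounded up to 2, so 2 affirmative votes are needed; 2 voted in favor. Satisfied. (Moot — without a quorum no business can be validly transacted.)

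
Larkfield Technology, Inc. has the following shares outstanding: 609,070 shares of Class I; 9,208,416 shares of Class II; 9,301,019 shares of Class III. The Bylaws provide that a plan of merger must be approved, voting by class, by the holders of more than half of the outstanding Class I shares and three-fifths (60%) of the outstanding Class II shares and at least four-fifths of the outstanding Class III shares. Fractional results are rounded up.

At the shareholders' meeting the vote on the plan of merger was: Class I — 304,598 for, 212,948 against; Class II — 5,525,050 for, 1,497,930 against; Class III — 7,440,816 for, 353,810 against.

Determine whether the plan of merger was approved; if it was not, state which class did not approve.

Class I: a majority of 609070 is 304536; 304,536 required, 304,598 in favor — approved.
Class II: 3/5 of 9208416 = 5525049.60, rounded up to 5525050; 5,525,050 required, 5,525,050 in favor — approved.
Class III: 4/5 of 9301019 = 7440815.20, rounded up to 7440816; 7,440,816 required, 7,440,816 in favor — approved.

Approved — every class gave the required vote.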